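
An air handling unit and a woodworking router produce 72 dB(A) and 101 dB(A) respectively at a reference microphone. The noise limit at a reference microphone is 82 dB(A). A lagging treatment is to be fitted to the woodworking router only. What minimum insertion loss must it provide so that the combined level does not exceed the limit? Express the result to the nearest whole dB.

Fixed contribution from the other source: Σ 10^(L/10) = 10^(72/10) = 1.585e+07 (72.00 dB(A)).
The limit corresponds to 10^(82/10) = 1.585e+08; subtracting the fixed part leaves 1.426e+08 for the woodworking router, i.e. 81.54 dB(A).
So the woodworking router must be reduced from 101 to 81.54 dB(A): IL = 19.46 dB.

19 dB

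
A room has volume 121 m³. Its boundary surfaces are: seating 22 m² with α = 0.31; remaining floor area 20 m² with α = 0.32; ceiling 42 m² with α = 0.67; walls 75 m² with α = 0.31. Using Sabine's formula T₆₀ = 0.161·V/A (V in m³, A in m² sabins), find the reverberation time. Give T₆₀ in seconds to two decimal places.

0.30 s

A = Σ Sᵢαᵢ = 22·0.31 + 20·0.32 + 42·0.67 + 75·0.31 = 64.61 m².
T₆₀ = 0.161 × 121 / 64.61 = 0.302 s.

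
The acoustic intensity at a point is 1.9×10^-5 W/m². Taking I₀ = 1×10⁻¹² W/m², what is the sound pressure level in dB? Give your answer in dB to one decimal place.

I/I₀ = 1.9×10^-5/10⁻¹² = 1.9×10^7, and L = 10·log₁₀(I/I₀).
L = 10·(0.2788 + 7) = 72.79 dB.

72.8 dB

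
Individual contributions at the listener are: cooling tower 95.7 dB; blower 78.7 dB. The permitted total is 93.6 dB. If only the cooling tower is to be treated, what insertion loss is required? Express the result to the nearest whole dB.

Fixed contribution from the other source: Σ 10^(L/10) = 10^(78.7/10) = 7.413e+07 (78.70 dB).
The limit corresponds to 10^(93.6/10) = 2.291e+09; subtracting the fixed part leaves 2.217e+09 for the cooling tower, i.e. 93.46 dB.
Required insertion loss = 95.7 − 93.46 = 2.24 dB.

2 dB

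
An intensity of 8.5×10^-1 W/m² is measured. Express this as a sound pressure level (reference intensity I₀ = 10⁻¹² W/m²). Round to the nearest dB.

119 dB

I/I₀ = 8.5×10^-1/10⁻¹² = 8.5×10^11, and L = 10·log₁₀(I/I₀).
L = 10·(0.9294 + 11) = 119.29 dB.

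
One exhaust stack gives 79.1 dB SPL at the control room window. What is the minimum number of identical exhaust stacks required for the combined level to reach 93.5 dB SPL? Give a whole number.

28

Need L₁ + 10·log₁₀ N ≥ 93.5, i.e. log₁₀ N ≥ 1.44.
N ≥ 10^(14.4/10) = 27.542, so N = 28.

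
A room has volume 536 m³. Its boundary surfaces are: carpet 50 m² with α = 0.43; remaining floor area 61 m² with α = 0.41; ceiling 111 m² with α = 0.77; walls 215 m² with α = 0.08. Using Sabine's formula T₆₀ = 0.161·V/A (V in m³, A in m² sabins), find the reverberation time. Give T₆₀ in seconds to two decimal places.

0.58 s

Summing Sᵢαᵢ: 50·0.43 + 61·0.41 + 111·0.77 + 215·0.08 = 149.18 m².
T₆₀ = 0.161 × 536 / 149.18 = 0.578 s.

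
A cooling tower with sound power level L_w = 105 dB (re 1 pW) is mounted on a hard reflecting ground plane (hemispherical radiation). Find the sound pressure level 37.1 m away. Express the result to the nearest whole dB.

L_p = L_w − 10·log₁₀(2π·r²) with r = 37.1 m.
2π·r² = 8648 m², 10·log₁₀ of that is 39.369 dB.
L_p = 105 − 39.369 = 65.63 dB.

66 dB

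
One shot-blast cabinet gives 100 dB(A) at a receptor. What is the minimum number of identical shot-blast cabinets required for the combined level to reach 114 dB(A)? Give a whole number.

N identical sources give L₁ + 10·log₁₀ N, so require 10·log₁₀ N ≥ 114 − 100 = 14.0 dB.
N ≥ 10^(14.0/10) = 25.119, so N = 26.

26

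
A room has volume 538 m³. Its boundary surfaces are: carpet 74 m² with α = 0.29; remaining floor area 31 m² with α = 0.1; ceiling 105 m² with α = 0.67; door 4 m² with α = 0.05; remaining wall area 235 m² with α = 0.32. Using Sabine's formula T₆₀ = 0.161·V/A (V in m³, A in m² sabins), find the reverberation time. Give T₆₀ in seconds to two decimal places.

0.51 s

Summing Sᵢαᵢ: 74·0.29 + 31·0.1 + 105·0.67 + 4·0.05 + 235·0.32 = 170.31 m².
T₆₀ = 0.161 × 538 / 170.31 = 0.509 s.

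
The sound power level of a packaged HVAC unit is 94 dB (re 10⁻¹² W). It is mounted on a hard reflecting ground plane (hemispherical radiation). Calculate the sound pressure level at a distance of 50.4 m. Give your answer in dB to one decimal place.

52.0 dB

The power spreads over a hemisphere of area 2π·r², so L_p = L_w − 10·log₁₀(2π·r²).
2π·r² = 1.596e+04 m², 10·log₁₀ of that is 42.030 dB.
L_p = 94 − 42.030 = 51.97 dB.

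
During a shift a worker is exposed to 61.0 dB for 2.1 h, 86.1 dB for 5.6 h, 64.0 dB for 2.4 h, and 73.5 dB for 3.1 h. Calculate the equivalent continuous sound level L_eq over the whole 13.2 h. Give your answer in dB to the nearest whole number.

83 dB

L_eq = 10·log₁₀[(1/T)·Σ tᵢ·10^(Lᵢ/10)] with T = 13.2 h.
Σ tᵢ·10^(Lᵢ/10) = 2.1·10^(61.0/10) + 5.6·10^(86.1/10) + 2.4·10^(64.0/10) + 3.1·10^(73.5/10) = 2.359e+09.
L_eq = 10·log₁₀(2.359e+09/13.2) = 82.52 dB.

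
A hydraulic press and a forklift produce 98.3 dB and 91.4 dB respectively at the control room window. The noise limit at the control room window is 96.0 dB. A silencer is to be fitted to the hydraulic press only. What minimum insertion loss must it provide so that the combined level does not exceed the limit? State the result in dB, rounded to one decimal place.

4.1 dB

The untreated sources together contribute 10^(91.4/10) = 1.380e+09, i.e. 91.40 dB.
The limit corresponds to 10^(96.0/10) = 3.981e+09; subtracting the fixed part leaves 2.601e+09 for the hydraulic press, i.e. 94.15 dB.
Required insertion loss = 98.3 − 94.15 = 4.15 dB.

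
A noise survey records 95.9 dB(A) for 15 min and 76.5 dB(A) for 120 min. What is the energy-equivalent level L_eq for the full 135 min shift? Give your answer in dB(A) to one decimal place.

86.7 dB(A)

The energy average is taken in the linear domain: L_eq = 10·log₁₀[(Σ tᵢ·10^(Lᵢ/10))/T], T = 135 min.
Σ tᵢ·10^(Lᵢ/10) = 15·10^(95.9/10) + 120·10^(76.5/10) = 6.372e+10.
L_eq = 10·log₁₀(6.372e+10/135) = 86.74 dB(A).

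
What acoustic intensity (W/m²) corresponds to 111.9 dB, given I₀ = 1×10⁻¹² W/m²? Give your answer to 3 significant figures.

L = 10·log₁₀(I/I₀) ⇒ I = I₀·10^(L/10) = 10⁻¹² × 10^11.19.

0.155 W/m²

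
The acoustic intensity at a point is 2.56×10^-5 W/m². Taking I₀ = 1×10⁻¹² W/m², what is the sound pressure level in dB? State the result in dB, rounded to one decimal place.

Dividing by I₀ shifts the exponent by 12: I/I₀ = 2.56×10^7.
L = 10·(0.4082 + 7) = 74.08 dB.

74.1 dB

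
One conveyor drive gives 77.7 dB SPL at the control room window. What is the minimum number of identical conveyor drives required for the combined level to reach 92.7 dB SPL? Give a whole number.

32

The shortfall is 92.7 − 77.7 = 15.0 dB, and N units add 10·log₁₀ N, so need 10·log₁₀ N ≥ 15.0.
N ≥ 10^(15.0/10) = 31.623, so N = 32.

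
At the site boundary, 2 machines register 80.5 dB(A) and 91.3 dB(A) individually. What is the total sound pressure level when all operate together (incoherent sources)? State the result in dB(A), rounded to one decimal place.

For uncorrelated sources the intensities add, so convert each level to linear form, sum, and take 10·log₁₀ of the total.
Σ 10^(L/10) = 10^(80.5/10) + 10^(91.3/10) = 1.461e+09.
L_total = 10·log₁₀(1.461e+09) = 91.65 dB(A).

91.6 dB(A)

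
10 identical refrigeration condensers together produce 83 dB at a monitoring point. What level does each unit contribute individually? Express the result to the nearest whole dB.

73 dB

For N identical incoherent sources L_total = L₁ + 10·log₁₀ N, so L₁ = 83 − 10·log₁₀(10) = 83 − 10.000.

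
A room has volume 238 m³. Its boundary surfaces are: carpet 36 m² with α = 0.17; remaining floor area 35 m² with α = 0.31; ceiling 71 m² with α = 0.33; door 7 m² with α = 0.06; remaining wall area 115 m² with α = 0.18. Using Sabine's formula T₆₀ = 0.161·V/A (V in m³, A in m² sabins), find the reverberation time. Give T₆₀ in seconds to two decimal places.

A = Σ Sᵢαᵢ = 36·0.17 + 35·0.31 + 71·0.33 + 7·0.06 + 115·0.18 = 61.52 m².
T₆₀ = 0.161·V/A = 0.161·238/61.52 = 0.623 s.

0.62 s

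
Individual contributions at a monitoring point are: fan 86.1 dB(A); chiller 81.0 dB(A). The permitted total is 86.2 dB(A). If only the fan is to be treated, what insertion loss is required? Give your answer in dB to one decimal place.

1.5 dB

Everything except the fan sums to 10^(81.0/10) = 1.259e+08 in linear terms, 81.00 dB(A).
The limit corresponds to 10^(86.2/10) = 4.169e+08; subtracting the fixed part leaves 2.910e+08 for the fan, i.e. 84.64 dB(A).
So the fan must be reduced from 86.1 to 84.64 dB(A): IL = 1.46 dB.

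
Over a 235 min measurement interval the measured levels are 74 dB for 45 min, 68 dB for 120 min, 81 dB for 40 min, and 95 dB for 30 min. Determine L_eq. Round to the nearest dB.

The energy average is taken in the linear domain: L_eq = 10·log₁₀[(Σ tᵢ·10^(Lᵢ/10))/T], T = 235 min.
Σ tᵢ·10^(Lᵢ/10) = 45·10^(74/10) + 120·10^(68/10) + 40·10^(81/10) + 30·10^(95/10) = 1.018e+11.
L_eq = 10·log₁₀(1.018e+11/235) = 86.37 dB.

86 dB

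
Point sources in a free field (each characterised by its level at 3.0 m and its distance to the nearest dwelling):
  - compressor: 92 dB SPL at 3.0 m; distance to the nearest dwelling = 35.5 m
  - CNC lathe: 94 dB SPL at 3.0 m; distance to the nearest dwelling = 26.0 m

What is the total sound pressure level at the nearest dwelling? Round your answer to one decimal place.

76.5 dB SPL

Propagate each source to the receiver with L = L_ref − 20·log₁₀(r/r_ref), then add intensities.
compressor: 92 − 20·log₁₀(35.5/3.0) = 92 − 21.46 = 70.54 dB SPL.
CNC lathe: 94 − 20·log₁₀(26.0/3.0) = 94 − 18.76 = 75.24 dB SPL.
Σ 10^(L/10) = 4.476e+07 → L_total = 10·log₁₀(4.476e+07) = 76.51 dB SPL.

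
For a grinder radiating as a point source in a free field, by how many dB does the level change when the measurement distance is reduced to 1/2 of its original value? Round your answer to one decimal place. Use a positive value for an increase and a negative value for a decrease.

+6.0 dB

With spherical spreading the level changes by −20·log₁₀(r₂/r₁).
ΔL = −20·log₁₀(0.5) = +6.02 dB.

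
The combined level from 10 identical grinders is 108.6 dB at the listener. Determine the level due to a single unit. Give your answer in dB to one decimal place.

98.6 dB

Dividing the total intensity by 10 lowers the level by 10·log₁₀ 10 = 10.000 dB: L₁ = 108.6 − 10.000.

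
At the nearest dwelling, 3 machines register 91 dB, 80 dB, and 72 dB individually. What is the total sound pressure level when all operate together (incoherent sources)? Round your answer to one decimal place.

For uncorrelated sources the intensities add, so convert each level to linear form, sum, and take 10·log₁₀ of the total.
Σ 10^(L/10) = 10^(91/10) + 10^(80/10) + 10^(72/10) = 1.375e+09.
L_total = 10·log₁₀(1.375e+09) = 91.38 dB.

91.4 dB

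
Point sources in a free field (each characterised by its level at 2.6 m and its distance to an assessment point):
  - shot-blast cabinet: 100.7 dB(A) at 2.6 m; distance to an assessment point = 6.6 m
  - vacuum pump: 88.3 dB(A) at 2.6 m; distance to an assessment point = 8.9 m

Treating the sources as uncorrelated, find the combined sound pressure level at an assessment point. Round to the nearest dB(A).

Propagate each source to the receiver with L = L_ref − 20·log₁₀(r/r_ref), then add intensities.
shot-blast cabinet: 100.7 − 20·log₁₀(6.6/2.6) = 100.7 − 8.09 = 92.61 dB(A).
vacuum pump: 88.3 − 20·log₁₀(8.9/2.6) = 88.3 − 10.69 = 77.61 dB(A).
Σ 10^(L/10) = 1.881e+09 → L_total = 10·log₁₀(1.881e+09) = 92.74 dB(A).

93 dB(A)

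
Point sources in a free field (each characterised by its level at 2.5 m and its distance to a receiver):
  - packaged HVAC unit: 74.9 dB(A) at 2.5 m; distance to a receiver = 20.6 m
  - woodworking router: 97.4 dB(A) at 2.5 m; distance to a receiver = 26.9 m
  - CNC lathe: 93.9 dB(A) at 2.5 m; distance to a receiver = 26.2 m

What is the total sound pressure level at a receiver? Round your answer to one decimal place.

First find each source's level at the receiver (point-source: −20·log₁₀(r/r_ref)), then combine on an intensity basis.
packaged HVAC unit: 74.9 − 20·log₁₀(20.6/2.5) = 74.9 − 18.32 = 56.58 dB(A).
woodworking router: 97.4 − 20·log₁₀(26.9/2.5) = 97.4 − 20.64 = 76.76 dB(A).
CNC lathe: 93.9 − 20·log₁₀(26.2/2.5) = 93.9 − 20.41 = 73.49 dB(A).
Σ 10^(L/10) = 7.027e+07 → L_total = 10·log₁₀(7.027e+07) = 78.47 dB(A).

78.5 dB(A)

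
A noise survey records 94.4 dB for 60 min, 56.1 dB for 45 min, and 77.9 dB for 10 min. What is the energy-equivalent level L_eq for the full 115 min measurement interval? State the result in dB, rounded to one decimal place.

91.6 dB

L_eq = 10·log₁₀[(1/T)·Σ tᵢ·10^(Lᵢ/10)] with T = 115 min.
Σ tᵢ·10^(Lᵢ/10) = 60·10^(94.4/10) + 45·10^(56.1/10) + 10·10^(77.9/10) = 1.659e+11.
L_eq = 10·log₁₀(1.659e+11/115) = 91.59 dB.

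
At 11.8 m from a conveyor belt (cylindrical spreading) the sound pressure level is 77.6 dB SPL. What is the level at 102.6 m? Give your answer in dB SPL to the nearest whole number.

68 dB SPL

Line-source attenuation: ΔL = 10·log₁₀(r₂/r₁) = 10·log₁₀(102.6/11.8) = 9.393 dB.
L₂ = 77.6 − 10·log₁₀(102.6/11.8) = 77.6 − 9.393 = 68.21 dB SPL.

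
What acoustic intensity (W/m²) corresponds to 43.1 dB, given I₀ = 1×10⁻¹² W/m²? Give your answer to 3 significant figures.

2.04e-08 W/m²

I = I₀·10^(L/10) = 10⁻¹² × 10^(43.1/10) = 10^(-7.690).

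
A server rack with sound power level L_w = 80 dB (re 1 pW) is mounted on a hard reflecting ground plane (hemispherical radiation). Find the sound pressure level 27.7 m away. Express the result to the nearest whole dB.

The power spreads over a hemisphere of area 2π·r², so L_p = L_w − 10·log₁₀(2π·r²).
2π·r² = 4821 m², 10·log₁₀ of that is 36.831 dB.
L_p = 80 − 36.831 = 43.17 dB.

43 dB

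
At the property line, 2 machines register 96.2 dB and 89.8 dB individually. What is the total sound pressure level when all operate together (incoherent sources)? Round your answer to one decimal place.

Incoherent sources combine by intensity addition: L_total = 10·log₁₀(Σ 10^(L_i/10)).
Σ 10^(L/10) = 10^(96.2/10) + 10^(89.8/10) = 5.124e+09.
L_total = 10·log₁₀(5.124e+09) = 97.10 dB.

97.1 dB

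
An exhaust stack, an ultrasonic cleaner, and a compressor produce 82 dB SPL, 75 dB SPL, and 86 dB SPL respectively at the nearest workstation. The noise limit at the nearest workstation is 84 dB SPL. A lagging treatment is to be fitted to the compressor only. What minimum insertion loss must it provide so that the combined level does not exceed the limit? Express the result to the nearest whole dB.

8 dB

The untreated sources together contribute 10^(82/10) + 10^(75/10) = 1.901e+08, i.e. 82.79 dB SPL.
The limit corresponds to 10^(84/10) = 2.512e+08; subtracting the fixed part leaves 6.108e+07 for the compressor, i.e. 77.86 dB SPL.
Required insertion loss = 86 − 77.86 = 8.14 dB.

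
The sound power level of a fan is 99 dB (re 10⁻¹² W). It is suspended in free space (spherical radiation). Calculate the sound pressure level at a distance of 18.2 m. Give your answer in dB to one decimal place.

62.8 dB

Free-field spherical radiation: L_p = L_w − 10·log₁₀(4π·r²), r = 18.2 m.
4π·r² = 4162 m², 10·log₁₀ of that is 36.194 dB.
L_p = 99 − 36.194 = 62.81 dB.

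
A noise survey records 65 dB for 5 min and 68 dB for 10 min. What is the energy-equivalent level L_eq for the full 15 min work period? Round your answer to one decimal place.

67.2 dB

The energy average is taken in the linear domain: L_eq = 10·log₁₀[(Σ tᵢ·10^(Lᵢ/10))/T], T = 15 min.
Σ tᵢ·10^(Lᵢ/10) = 5·10^(65/10) + 10·10^(68/10) = 7.891e+07.
L_eq = 10·log₁₀(7.891e+07/15) = 67.21 dB.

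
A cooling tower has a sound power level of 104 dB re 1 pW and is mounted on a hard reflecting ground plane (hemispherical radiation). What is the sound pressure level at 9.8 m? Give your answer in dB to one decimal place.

76.2 dB

The power spreads over a hemisphere of area 2π·r², so L_p = L_w − 10·log₁₀(2π·r²).
2π·r² = 603.4 m², 10·log₁₀ of that is 27.806 dB.
L_p = 104 − 27.806 = 76.19 dB.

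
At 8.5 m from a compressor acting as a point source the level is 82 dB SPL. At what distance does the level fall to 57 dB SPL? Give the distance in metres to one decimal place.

151.2 m

For a point source L₁ − L₂ = 20·log₁₀(r₂/r₁), so r₂ = r₁·10^((L₁−L₂)/20).
r₂ = 8.5·10^((82−57)/20) = 8.5·10^(25.0/20) = 151.15 m.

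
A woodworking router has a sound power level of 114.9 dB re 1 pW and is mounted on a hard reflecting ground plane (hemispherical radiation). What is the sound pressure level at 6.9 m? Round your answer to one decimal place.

90.1 dB

L_p = L_w − 10·log₁₀(2π·r²) with r = 6.9 m.
2π·r² = 299.1 m², 10·log₁₀ of that is 24.759 dB.
L_p = 114.9 − 24.759 = 90.14 dB.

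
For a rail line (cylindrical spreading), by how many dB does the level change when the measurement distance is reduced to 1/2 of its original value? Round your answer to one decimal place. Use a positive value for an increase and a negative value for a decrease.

A line source loses 3 dB per doubling of distance; generally ΔL = −10·log₁₀(r₂/r₁).
ΔL = −10·log₁₀(0.5) = +3.01 dB.

+3.0 dB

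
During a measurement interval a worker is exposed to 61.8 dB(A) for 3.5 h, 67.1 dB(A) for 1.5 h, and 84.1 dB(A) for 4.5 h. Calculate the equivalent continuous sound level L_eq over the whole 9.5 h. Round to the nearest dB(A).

81 dB(A)

L_eq = 10·log₁₀[(1/T)·Σ tᵢ·10^(Lᵢ/10)] with T = 9.5 h.
Σ tᵢ·10^(Lᵢ/10) = 3.5·10^(61.8/10) + 1.5·10^(67.1/10) + 4.5·10^(84.1/10) = 1.170e+09.
L_eq = 10·log₁₀(1.170e+09/9.5) = 80.90 dB(A).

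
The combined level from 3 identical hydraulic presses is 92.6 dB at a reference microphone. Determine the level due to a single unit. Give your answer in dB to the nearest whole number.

3 equal contributions raise the level by 10·log₁₀ 3 = 4.771 dB, so each unit alone gives 92.6 − 4.771.

88 dB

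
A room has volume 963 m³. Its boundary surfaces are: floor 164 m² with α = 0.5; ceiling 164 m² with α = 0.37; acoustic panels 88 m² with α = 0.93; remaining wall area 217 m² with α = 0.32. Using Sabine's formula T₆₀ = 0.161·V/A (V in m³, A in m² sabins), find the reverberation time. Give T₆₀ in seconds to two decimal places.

Total absorption A = 164·0.5 + 164·0.37 + 88·0.93 + 217·0.32 = 293.96 m² sabins.
T₆₀ = 0.161·V/A = 0.161·963/293.96 = 0.527 s.

0.53 s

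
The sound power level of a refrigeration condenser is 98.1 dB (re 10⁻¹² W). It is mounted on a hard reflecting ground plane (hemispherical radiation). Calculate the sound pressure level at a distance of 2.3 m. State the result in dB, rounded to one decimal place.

82.9 dB

The power spreads over a hemisphere of area 2π·r², so L_p = L_w − 10·log₁₀(2π·r²).
2π·r² = 33.24 m², 10·log₁₀ of that is 15.216 dB.
L_p = 98.1 − 15.216 = 82.88 dB.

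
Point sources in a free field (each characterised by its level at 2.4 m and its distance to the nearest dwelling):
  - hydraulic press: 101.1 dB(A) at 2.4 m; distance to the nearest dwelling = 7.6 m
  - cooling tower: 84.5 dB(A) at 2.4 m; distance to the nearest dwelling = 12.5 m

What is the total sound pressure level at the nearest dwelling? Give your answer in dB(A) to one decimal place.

91.1 dB(A)

Propagate each source to the receiver with L = L_ref − 20·log₁₀(r/r_ref), then add intensities.
hydraulic press: 101.1 − 20·log₁₀(7.6/2.4) = 101.1 − 10.01 = 91.09 dB(A).
cooling tower: 84.5 − 20·log₁₀(12.5/2.4) = 84.5 − 14.33 = 70.17 dB(A).
Σ 10^(L/10) = 1.295e+09 → L_total = 10·log₁₀(1.295e+09) = 91.12 dB(A).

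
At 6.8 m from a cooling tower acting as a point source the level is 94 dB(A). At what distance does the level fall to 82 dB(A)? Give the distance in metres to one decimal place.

For a point source L₁ − L₂ = 20·log₁₀(r₂/r₁), so r₂ = r₁·10^((L₁−L₂)/20).
r₂ = 6.8·10^((94−82)/20) = 6.8·10^(12.0/20) = 27.07 m.

27.1 m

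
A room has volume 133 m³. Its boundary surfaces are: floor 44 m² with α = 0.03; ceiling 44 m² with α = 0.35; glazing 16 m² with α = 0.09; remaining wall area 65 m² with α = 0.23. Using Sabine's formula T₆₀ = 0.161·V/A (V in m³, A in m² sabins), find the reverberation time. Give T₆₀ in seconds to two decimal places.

0.65 s

A = Σ Sᵢαᵢ = 44·0.03 + 44·0.35 + 16·0.09 + 65·0.23 = 33.11 m².
T₆₀ = 0.161 × 133 / 33.11 = 0.647 s.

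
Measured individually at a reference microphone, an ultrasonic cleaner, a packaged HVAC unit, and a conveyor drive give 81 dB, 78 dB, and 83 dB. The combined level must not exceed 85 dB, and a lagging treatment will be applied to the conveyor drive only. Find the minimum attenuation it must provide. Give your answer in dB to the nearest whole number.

2 dB

Everything except the conveyor drive sums to 10^(81/10) + 10^(78/10) = 1.890e+08 in linear terms, 82.76 dB.
The limit corresponds to 10^(85/10) = 3.162e+08; subtracting the fixed part leaves 1.272e+08 for the conveyor drive, i.e. 81.05 dB.
So the conveyor drive must be reduced from 83 to 81.05 dB: IL = 1.95 dB.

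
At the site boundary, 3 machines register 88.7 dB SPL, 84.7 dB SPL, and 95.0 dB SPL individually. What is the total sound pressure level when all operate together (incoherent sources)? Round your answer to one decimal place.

For uncorrelated sources the intensities add, so convert each level to linear form, sum, and take 10·log₁₀ of the total.
Σ 10^(L/10) = 10^(88.7/10) + 10^(84.7/10) + 10^(95.0/10) = 4.199e+09.
L_total = 10·log₁₀(4.199e+09) = 96.23 dB SPL.

96.2 dB SPL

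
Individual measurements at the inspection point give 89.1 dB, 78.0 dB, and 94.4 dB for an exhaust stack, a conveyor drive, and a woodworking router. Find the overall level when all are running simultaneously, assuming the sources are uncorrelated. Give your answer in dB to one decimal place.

Incoherent sources combine by intensity addition: L_total = 10·log₁₀(Σ 10^(L_i/10)).
Σ 10^(L/10) = 10^(89.1/10) + 10^(78.0/10) + 10^(94.4/10) = 3.630e+09.
L_total = 10·log₁₀(3.630e+09) = 95.60 dB.

95.6 dB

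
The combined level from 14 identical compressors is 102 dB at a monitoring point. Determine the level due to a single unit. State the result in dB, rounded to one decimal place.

90.5 dB

For N identical incoherent sources L_total = L₁ + 10·log₁₀ N, so L₁ = 102 − 10·log₁₀(14) = 102 − 11.461.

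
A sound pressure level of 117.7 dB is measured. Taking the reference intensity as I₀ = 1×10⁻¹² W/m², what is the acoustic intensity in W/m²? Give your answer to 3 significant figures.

I = I₀·10^(L/10) = 10⁻¹² × 10^(117.7/10) = 10^(-0.230).

0.589 W/m²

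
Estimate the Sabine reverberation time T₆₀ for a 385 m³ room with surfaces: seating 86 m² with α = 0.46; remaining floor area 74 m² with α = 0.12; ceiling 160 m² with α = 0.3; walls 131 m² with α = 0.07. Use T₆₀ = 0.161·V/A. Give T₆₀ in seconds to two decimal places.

0.59 s

A = Σ Sᵢαᵢ = 86·0.46 + 74·0.12 + 160·0.3 + 131·0.07 = 105.61 m².
T₆₀ = 0.161 × 385 / 105.61 = 0.587 s.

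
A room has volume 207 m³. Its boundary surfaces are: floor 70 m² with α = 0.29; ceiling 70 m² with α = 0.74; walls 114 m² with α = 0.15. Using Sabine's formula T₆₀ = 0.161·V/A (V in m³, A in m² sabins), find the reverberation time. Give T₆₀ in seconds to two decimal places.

0.37 s

A = Σ Sᵢαᵢ = 70·0.29 + 70·0.74 + 114·0.15 = 89.20 m².
T₆₀ = 0.161 × 207 / 89.20 = 0.374 s.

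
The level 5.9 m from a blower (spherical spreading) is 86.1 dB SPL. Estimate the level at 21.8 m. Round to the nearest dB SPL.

For a point source, L₂ = L₁ − 20·log₁₀(r₂/r₁).
L₂ = 86.1 − 20·log₁₀(21.8/5.9) = 86.1 − 11.352 = 74.75 dB SPL.

75 dB SPL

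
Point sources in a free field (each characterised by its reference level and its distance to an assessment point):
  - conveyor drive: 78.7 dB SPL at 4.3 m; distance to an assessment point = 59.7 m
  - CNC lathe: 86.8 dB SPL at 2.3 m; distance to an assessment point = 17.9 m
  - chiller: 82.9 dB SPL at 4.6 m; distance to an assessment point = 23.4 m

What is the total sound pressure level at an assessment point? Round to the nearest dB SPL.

Apply inverse-square spreading to bring every level to the receiver, then sum 10^(L/10).
conveyor drive: 78.7 − 20·log₁₀(59.7/4.3) = 78.7 − 22.85 = 55.85 dB SPL.
CNC lathe: 86.8 − 20·log₁₀(17.9/2.3) = 86.8 − 17.82 = 68.98 dB SPL.
chiller: 82.9 − 20·log₁₀(23.4/4.6) = 82.9 − 14.13 = 68.77 dB SPL.
Σ 10^(L/10) = 1.582e+07 → L_total = 10·log₁₀(1.582e+07) = 71.99 dB SPL.

72 dB SPL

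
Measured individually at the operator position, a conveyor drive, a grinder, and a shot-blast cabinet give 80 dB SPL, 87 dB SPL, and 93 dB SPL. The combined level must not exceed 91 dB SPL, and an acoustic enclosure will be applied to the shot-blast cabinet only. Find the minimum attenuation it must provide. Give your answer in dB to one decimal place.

4.8 dB

Everything except the shot-blast cabinet sums to 10^(80/10) + 10^(87/10) = 6.012e+08 in linear terms, 87.79 dB SPL.
To meet 91 dB SPL overall, the treated shot-blast cabinet may contribute at most 10^(91/10) − 6.012e+08 = 6.577e+08, i.e. 88.18 dB SPL.
Required insertion loss = 93 − 88.18 = 4.82 dB.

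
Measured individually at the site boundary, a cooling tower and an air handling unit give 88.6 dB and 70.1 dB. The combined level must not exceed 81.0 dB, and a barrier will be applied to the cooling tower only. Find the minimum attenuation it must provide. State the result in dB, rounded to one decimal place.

Everything except the cooling tower sums to 10^(70.1/10) = 1.023e+07 in linear terms, 70.10 dB.
To meet 81.0 dB overall, the treated cooling tower may contribute at most 10^(81.0/10) − 1.023e+07 = 1.157e+08, i.e. 80.63 dB.
So the cooling tower must be reduced from 88.6 to 80.63 dB: IL = 7.97 dB.

8.0 dB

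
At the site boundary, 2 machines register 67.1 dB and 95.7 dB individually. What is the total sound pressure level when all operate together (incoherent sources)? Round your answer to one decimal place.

For uncorrelated sources the intensities add, so convert each level to linear form, sum, and take 10·log₁₀ of the total.
Σ 10^(L/10) = 10^(67.1/10) + 10^(95.7/10) = 3.720e+09.
L_total = 10·log₁₀(3.720e+09) = 95.71 dB.

95.7 dB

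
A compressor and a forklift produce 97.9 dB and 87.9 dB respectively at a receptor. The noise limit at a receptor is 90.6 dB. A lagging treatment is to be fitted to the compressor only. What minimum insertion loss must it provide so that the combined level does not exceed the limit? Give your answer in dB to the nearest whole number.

11 dB

The untreated sources together contribute 10^(87.9/10) = 6.166e+08, i.e. 87.90 dB.
The limit corresponds to 10^(90.6/10) = 1.148e+09; subtracting the fixed part leaves 5.316e+08 for the compressor, i.e. 87.26 dB.
So the compressor must be reduced from 97.9 to 87.26 dB: IL = 10.64 dB.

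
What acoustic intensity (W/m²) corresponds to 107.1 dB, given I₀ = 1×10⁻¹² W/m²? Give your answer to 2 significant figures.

0.051 W/m²

I = I₀·10^(L/10) = 10⁻¹² × 10^(107.1/10) = 10^(-1.290).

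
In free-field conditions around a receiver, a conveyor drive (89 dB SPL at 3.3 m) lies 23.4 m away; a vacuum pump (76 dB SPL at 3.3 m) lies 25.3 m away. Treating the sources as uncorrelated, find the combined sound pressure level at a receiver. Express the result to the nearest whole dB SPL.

First find each source's level at the receiver (point-source: −20·log₁₀(r/r_ref)), then combine on an intensity basis.
conveyor drive: 89 − 20·log₁₀(23.4/3.3) = 89 − 17.01 = 71.99 dB SPL.
vacuum pump: 76 − 20·log₁₀(25.3/3.3) = 76 − 17.69 = 58.31 dB SPL.
Σ 10^(L/10) = 1.648e+07 → L_total = 10·log₁₀(1.648e+07) = 72.17 dB SPL.

72 dB SPL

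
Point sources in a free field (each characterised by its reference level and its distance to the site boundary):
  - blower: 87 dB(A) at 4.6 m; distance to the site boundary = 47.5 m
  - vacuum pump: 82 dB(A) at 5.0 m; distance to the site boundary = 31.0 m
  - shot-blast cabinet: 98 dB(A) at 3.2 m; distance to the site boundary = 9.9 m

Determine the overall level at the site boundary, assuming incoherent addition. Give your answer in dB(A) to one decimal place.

Apply inverse-square spreading to bring every level to the receiver, then sum 10^(L/10).
blower: 87 − 20·log₁₀(47.5/4.6) = 87 − 20.28 = 66.72 dB(A).
vacuum pump: 82 − 20·log₁₀(31.0/5.0) = 82 − 15.85 = 66.15 dB(A).
shot-blast cabinet: 98 − 20·log₁₀(9.9/3.2) = 98 − 9.81 = 88.19 dB(A).
Σ 10^(L/10) = 6.680e+08 → L_total = 10·log₁₀(6.680e+08) = 88.25 dB(A).

88.2 dB(A)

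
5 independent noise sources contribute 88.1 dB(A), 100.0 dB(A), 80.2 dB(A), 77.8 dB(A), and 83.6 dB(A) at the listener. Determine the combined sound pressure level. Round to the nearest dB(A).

100 dB(A)

For uncorrelated sources the intensities add, so convert each level to linear form, sum, and take 10·log₁₀ of the total.
Σ 10^(L/10) = 10^(88.1/10) + 10^(100.0/10) + 10^(80.2/10) + 10^(77.8/10) + 10^(83.6/10) = 1.104e+10.
L_total = 10·log₁₀(1.104e+10) = 100.43 dB(A).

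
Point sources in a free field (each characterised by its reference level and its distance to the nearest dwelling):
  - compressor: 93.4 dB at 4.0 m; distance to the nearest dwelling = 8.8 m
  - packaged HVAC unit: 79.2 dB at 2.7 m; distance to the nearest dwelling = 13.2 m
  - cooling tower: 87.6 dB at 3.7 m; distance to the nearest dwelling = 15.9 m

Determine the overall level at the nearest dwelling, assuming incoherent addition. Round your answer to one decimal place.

First find each source's level at the receiver (point-source: −20·log₁₀(r/r_ref)), then combine on an intensity basis.
compressor: 93.4 − 20·log₁₀(8.8/4.0) = 93.4 − 6.85 = 86.55 dB.
packaged HVAC unit: 79.2 − 20·log₁₀(13.2/2.7) = 79.2 − 13.78 = 65.42 dB.
cooling tower: 87.6 − 20·log₁₀(15.9/3.7) = 87.6 − 12.66 = 74.94 dB.
Σ 10^(L/10) = 4.867e+08 → L_total = 10·log₁₀(4.867e+08) = 86.87 dB.

86.9 dB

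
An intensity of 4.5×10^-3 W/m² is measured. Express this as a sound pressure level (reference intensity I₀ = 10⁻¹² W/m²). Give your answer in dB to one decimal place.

I/I₀ = 4.5×10^-3/10⁻¹² = 4.5×10^9, and L = 10·log₁₀(I/I₀).
L = 10·(0.6532 + 9) = 96.53 dB.

96.5 dB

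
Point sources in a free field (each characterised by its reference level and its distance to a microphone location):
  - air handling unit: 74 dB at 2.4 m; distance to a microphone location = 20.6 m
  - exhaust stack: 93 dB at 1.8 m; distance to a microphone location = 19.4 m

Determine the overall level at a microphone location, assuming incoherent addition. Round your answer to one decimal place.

72.4 dB

First find each source's level at the receiver (point-source: −20·log₁₀(r/r_ref)), then combine on an intensity basis.
air handling unit: 74 − 20·log₁₀(20.6/2.4) = 74 − 18.67 = 55.33 dB.
exhaust stack: 93 − 20·log₁₀(19.4/1.8) = 93 − 20.65 = 72.35 dB.
Σ 10^(L/10) = 1.752e+07 → L_total = 10·log₁₀(1.752e+07) = 72.43 dB.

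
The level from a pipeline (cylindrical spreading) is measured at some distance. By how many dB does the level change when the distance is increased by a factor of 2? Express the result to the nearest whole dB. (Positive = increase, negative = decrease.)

-3 dB

Line-source spreading: ΔL = −10·log₁₀(r₂/r₁).
ΔL = −10·log₁₀(2) = -3.01 dB.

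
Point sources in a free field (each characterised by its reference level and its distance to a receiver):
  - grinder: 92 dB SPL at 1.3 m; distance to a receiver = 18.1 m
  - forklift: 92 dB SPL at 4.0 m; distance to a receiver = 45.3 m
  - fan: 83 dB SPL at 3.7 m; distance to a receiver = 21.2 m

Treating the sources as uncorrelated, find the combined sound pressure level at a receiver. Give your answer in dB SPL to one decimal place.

First find each source's level at the receiver (point-source: −20·log₁₀(r/r_ref)), then combine on an intensity basis.
grinder: 92 − 20·log₁₀(18.1/1.3) = 92 − 22.87 = 69.13 dB SPL.
forklift: 92 − 20·log₁₀(45.3/4.0) = 92 − 21.08 = 70.92 dB SPL.
fan: 83 − 20·log₁₀(21.2/3.7) = 83 − 15.16 = 67.84 dB SPL.
Σ 10^(L/10) = 2.661e+07 → L_total = 10·log₁₀(2.661e+07) = 74.25 dB SPL.

74.3 dB SPL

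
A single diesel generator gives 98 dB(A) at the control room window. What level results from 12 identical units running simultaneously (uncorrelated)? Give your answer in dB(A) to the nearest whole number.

109 dB(A)

N identical incoherent sources raise the level by 10·log₁₀ N.
L_total = 98 + 10·log₁₀(12) = 98 + 10.792 = 108.79 dB(A).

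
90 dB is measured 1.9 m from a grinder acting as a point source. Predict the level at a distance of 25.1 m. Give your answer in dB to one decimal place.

67.6 dB

For a point source, L₂ = L₁ − 20·log₁₀(r₂/r₁).
L₂ = 90 − 20·log₁₀(25.1/1.9) = 90 − 22.418 = 67.58 dB.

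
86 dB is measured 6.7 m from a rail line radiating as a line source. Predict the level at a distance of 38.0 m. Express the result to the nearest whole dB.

78 dB

Line-source attenuation: ΔL = 10·log₁₀(r₂/r₁) = 10·log₁₀(38.0/6.7) = 7.537 dB.
L₂ = 86 − 10·log₁₀(38.0/6.7) = 86 − 7.537 = 78.46 dB.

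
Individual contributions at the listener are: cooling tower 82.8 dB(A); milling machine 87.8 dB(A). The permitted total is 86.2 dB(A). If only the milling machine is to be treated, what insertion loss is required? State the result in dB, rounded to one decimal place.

The untreated sources together contribute 10^(82.8/10) = 1.905e+08, i.e. 82.80 dB(A).
To meet 86.2 dB(A) overall, the treated milling machine may contribute at most 10^(86.2/10) − 1.905e+08 = 2.263e+08, i.e. 83.55 dB(A).
Required insertion loss = 87.8 − 83.55 = 4.25 dB.

4.3 dB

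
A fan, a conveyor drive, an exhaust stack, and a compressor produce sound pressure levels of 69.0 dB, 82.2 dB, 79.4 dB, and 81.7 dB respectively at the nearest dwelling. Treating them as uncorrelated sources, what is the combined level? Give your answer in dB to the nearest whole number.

Incoherent sources combine by intensity addition: L_total = 10·log₁₀(Σ 10^(L_i/10)).
Σ 10^(L/10) = 10^(69.0/10) + 10^(82.2/10) + 10^(79.4/10) + 10^(81.7/10) = 4.089e+08.
L_total = 10·log₁₀(4.089e+08) = 86.12 dB.

86 dB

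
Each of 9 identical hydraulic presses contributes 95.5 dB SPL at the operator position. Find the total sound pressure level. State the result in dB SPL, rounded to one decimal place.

105.0 dB SPL

L_total = L₁ + 10·log₁₀ N for N identical incoherent sources.
L_total = 95.5 + 10·log₁₀(9) = 95.5 + 9.542 = 105.04 dB SPL.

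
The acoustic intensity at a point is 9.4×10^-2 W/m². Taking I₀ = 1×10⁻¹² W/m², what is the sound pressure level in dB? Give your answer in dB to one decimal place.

I/I₀ = 9.4×10^-2/10⁻¹² = 9.4×10^10, and L = 10·log₁₀(I/I₀).
L = 10·(0.9731 + 10) = 109.73 dB.

109.7 dB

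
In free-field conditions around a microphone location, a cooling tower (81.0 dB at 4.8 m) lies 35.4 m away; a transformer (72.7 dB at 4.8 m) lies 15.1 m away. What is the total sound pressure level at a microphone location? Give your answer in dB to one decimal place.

Propagate each source to the receiver with L = L_ref − 20·log₁₀(r/r_ref), then add intensities.
cooling tower: 81.0 − 20·log₁₀(35.4/4.8) = 81.0 − 17.36 = 63.64 dB.
transformer: 72.7 − 20·log₁₀(15.1/4.8) = 72.7 − 9.95 = 62.75 dB.
Σ 10^(L/10) = 4.196e+06 → L_total = 10·log₁₀(4.196e+06) = 66.23 dB.

66.2 dB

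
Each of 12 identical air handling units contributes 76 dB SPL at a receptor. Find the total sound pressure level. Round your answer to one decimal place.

With 12 equal, uncorrelated contributions the intensity is 12× that of one unit, giving a rise of 10·log₁₀ 12.
L_total = 76 + 10·log₁₀(12) = 76 + 10.792 = 86.79 dB SPL.

86.8 dB SPL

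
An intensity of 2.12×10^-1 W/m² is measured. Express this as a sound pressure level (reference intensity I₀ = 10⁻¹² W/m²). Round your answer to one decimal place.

L = 10·log₁₀(I/I₀) = 10·log₁₀(2.12×10^-1/10⁻¹²) = 10·log₁₀(2.12×10^11).
L = 10·(0.3263 + 11) = 113.26 dB.

113.3 dB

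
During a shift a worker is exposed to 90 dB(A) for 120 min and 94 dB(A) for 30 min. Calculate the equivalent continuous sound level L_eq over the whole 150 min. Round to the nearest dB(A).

91 dB(A)

Weight each interval's intensity by its duration and average over T = 150 min:
Σ tᵢ·10^(Lᵢ/10) = 120·10^(90/10) + 30·10^(94/10) = 1.954e+11.
L_eq = 10·log₁₀(1.954e+11/150) = 91.15 dB(A).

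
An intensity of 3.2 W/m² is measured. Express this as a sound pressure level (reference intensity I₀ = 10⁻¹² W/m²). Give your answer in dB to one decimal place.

125.1 dB

L = 10·log₁₀(I/I₀) = 10·log₁₀(3.2/10⁻¹²) = 10·log₁₀(3.2×10^12).
L = 10·(0.5051 + 12) = 125.05 dB.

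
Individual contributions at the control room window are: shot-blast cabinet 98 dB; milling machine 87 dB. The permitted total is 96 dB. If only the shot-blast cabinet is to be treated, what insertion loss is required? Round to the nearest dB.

Everything except the shot-blast cabinet sums to 10^(87/10) = 5.012e+08 in linear terms, 87.00 dB.
To meet 96 dB overall, the treated shot-blast cabinet may contribute at most 10^(96/10) − 5.012e+08 = 3.480e+09, i.e. 95.42 dB.
Required insertion loss = 98 − 95.42 = 2.58 dB.

3 dB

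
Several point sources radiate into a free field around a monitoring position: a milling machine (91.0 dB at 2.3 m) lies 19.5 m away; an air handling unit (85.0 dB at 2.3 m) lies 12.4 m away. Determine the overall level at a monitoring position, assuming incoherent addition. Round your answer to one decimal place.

74.5 dB

Propagate each source to the receiver with L = L_ref − 20·log₁₀(r/r_ref), then add intensities.
milling machine: 91.0 − 20·log₁₀(19.5/2.3) = 91.0 − 18.57 = 72.43 dB.
air handling unit: 85.0 − 20·log₁₀(12.4/2.3) = 85.0 − 14.63 = 70.37 dB.
Σ 10^(L/10) = 2.839e+07 → L_total = 10·log₁₀(2.839e+07) = 74.53 dB.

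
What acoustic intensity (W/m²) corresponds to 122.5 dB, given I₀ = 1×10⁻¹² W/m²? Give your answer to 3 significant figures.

I = I₀·10^(L/10) = 10⁻¹² × 10^(122.5/10) = 10^(0.250).

1.78 W/m²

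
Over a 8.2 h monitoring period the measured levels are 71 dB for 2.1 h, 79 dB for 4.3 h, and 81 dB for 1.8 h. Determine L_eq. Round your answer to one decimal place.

78.6 dB

Weight each interval's intensity by its duration and average over T = 8.2 h:
Σ tᵢ·10^(Lᵢ/10) = 2.1·10^(71/10) + 4.3·10^(79/10) + 1.8·10^(81/10) = 5.946e+08.
L_eq = 10·log₁₀(5.946e+08/8.2) = 78.60 dB.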